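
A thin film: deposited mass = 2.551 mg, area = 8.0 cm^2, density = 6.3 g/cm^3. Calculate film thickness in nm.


Convert: m = 2.551 mg = 2.5510e-06 kg, A = 8.0 cm^2 = 8.0000e-04 m^2, rho = 6.3 g/cm^3 = 6300 kg/m^3
t = m / (A * rho)
t = 2.5510e-06 / (8.0000e-04 * 6300)
t = 5.0615e-07 m = 506.2 nm

506.2


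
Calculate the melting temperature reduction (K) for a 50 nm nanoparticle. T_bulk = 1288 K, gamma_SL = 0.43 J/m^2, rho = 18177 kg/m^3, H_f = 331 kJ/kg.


Radius R = 50/2 = 25 nm = 2.5e-08 m
Convert H_f = 331 kJ/kg = 331000 J/kg
dT = 2 * gamma_SL * T_bulk / (rho * H_f * R)
dT = 2 * 0.43 * 1288 / (18177 * 331000 * 2.5e-08)
dT = 7.4 K

7.4


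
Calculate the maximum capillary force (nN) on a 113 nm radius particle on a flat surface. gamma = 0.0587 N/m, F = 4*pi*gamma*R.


Convert radius: R = 113 nm = 1.13e-07 m
F = 4 * pi * gamma * R
F = 4 * pi * 0.0587 * 1.13e-07
F = 8.3354e-08 N = 83.354 nN

83.354


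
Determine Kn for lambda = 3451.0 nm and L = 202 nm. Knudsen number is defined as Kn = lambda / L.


Knudsen number Kn = lambda / L
Kn = 3451.0 / 202
Kn = 17.0842

17.0842


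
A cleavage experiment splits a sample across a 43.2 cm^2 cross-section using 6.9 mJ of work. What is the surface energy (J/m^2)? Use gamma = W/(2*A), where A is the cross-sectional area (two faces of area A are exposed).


Convert: A = 43.2 cm^2 = 0.00432 m^2, W = 6.9 mJ = 0.0069 J
Cleaving exposes two faces of area A, so total new surface = 2*A and gamma = W / (2*A)
gamma = 0.0069 / (2 * 0.00432)
gamma = 0.799 J/m^2

0.799


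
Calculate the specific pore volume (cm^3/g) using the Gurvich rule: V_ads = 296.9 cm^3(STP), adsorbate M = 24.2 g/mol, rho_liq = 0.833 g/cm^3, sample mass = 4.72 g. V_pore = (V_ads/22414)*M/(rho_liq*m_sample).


Moles adsorbed n = V_ads / 22414 = 296.9 / 22414 = 1.324619e-02 mol
Liquid volume V_liq = n * M / rho_liq = 1.324619e-02 * 24.2 / 0.833 = 0.38482 cm^3
Specific pore volume V_pore = V_liq / m_sample = 0.38482 / 4.72
V_pore = 0.0815 cm^3/g

0.0815


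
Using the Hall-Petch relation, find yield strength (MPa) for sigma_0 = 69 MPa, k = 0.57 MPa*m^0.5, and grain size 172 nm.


d = 172 nm = 1.72e-07 m
sqrt(d) = 0.0004147288
Hall-Petch contribution = k / sqrt(d) = 0.57 / 0.0004147288 = 1374.4 MPa
sigma = sigma_0 + k/sqrt(d) = 69 + 1374.4 = 1443.4 MPa

1443.4


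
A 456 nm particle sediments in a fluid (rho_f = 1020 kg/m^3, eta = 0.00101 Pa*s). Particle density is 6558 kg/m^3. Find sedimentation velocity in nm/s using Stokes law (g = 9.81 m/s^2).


Radius R = 456/2 nm = 2.28e-07 m
Density difference = 6558 - 1020 = 5538 kg/m^3
v = 2 * R^2 * (rho_p - rho_f) * g / (9 * eta)
v = 2 * (2.28e-07)^2 * 5538 * 9.81 / (9 * 0.00101)
v = 6.21381e-07 m/s = 621.3807 nm/s

621.3807


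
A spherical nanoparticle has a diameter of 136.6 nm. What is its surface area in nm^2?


Radius r = 136.6/2 = 68.3 nm
Surface area SA = 4 * pi * r^2
SA = 4 * pi * (68.3)^2
SA = 58620.74 nm^2

58620.74


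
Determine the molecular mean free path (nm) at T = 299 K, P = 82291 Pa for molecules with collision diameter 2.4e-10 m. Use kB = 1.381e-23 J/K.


Mean free path: lambda = kB*T / (sqrt(2) * pi * d^2 * P)
lambda = 1.381e-23 * 299 / (sqrt(2) * pi * (2.4e-10)^2 * 82291)
lambda = 1.96076e-07 m
lambda = 196.08 nm

196.08


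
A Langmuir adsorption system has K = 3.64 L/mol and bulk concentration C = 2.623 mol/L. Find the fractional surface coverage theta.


Langmuir isotherm: theta = K*C / (1 + K*C)
K*C = 3.64 * 2.623 = 9.54772
theta = 9.54772 / (1 + 9.54772) = 9.54772 / 10.54772
theta = 0.9052

0.9052


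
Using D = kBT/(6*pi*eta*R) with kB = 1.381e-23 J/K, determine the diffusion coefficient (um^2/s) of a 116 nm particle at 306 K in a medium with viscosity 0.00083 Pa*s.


Radius R = 116/2 = 58 nm = 5.8e-08 m
D = kB*T / (6*pi*eta*R)
D = 1.381e-23 * 306 / (6 * pi * 0.00083 * 5.8e-08)
D = 4.65702e-12 m^2/s = 4.657 um^2/s

4.657


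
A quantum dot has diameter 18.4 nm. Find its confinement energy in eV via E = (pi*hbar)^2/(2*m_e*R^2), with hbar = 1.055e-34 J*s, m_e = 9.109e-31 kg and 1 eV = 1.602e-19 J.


Radius R = 18.4/2 = 9.2 nm = 9.2e-09 m
E = (pi * 1.055e-34)^2 / (2 * 9.109e-31 * (9.2e-09)^2)
E(J) = 7.12407e-22
E = E(J) / 1.602e-19 = 0.0044 eV

0.0044


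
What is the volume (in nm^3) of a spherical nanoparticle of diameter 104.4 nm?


Radius r = 104.4/2 = 52.2 nm
Volume V = (4/3) * pi * r^3
V = (4/3) * pi * (52.2)^3
V = 595799.48 nm^3

595799.48


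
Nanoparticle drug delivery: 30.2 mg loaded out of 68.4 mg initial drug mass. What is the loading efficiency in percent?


Drug loading efficiency = (drug loaded / drug initial) * 100
DLE = 30.2 / 68.4 * 100
DLE = 0.4415 * 100
DLE = 44.15%

44.15


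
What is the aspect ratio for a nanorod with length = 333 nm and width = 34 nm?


Aspect ratio AR = length / diameter
AR = 333 / 34
AR = 9.79

9.79


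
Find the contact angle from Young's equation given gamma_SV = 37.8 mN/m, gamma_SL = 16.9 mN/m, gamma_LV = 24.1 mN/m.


cos(theta) = (gamma_SV - gamma_SL) / gamma_LV
cos(theta) = (37.8 - 16.9) / 24.1
cos(theta) = 0.86722
theta = arccos(0.86722) = 29.86 degrees

29.86


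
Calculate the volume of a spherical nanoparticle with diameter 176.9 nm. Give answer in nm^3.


Radius r = 176.9/2 = 88.45 nm
Volume V = (4/3) * pi * r^3
V = (4/3) * pi * (88.45)^3
V = 2898558.84 nm^3

2898558.84


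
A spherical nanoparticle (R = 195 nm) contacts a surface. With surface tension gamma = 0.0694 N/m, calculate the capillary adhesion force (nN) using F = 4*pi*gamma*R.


Convert radius: R = 195 nm = 1.95e-07 m
F = 4 * pi * gamma * R
F = 4 * pi * 0.0694 * 1.95e-07
F = 1.70061e-07 N = 170.0607 nN

170.0607


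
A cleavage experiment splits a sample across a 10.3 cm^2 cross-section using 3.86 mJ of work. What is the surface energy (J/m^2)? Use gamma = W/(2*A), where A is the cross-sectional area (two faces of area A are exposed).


Convert: A = 10.3 cm^2 = 0.00103 m^2, W = 3.86 mJ = 0.00386 J
Cleaving exposes two faces of area A, so total new surface = 2*A and gamma = W / (2*A)
gamma = 0.00386 / (2 * 0.00103)
gamma = 1.874 J/m^2

1.874


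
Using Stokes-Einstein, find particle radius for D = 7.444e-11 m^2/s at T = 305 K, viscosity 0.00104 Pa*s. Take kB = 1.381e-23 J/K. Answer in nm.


Stokes-Einstein: R = kB*T / (6*pi*eta*D)
R = 1.381e-23 * 305 / (6 * pi * 0.00104 * 7.444e-11)
R = 2.88637e-09 m = 2.89 nm

2.89


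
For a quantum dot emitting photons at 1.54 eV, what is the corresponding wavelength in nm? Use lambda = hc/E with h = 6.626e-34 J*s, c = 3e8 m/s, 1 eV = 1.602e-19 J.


Convert energy: E = 1.54 eV = 1.54 * 1.602e-19 = 2.46708e-19 J
lambda = h*c / E = 6.626e-34 * 3e8 / 2.46708e-19
lambda = 8.0573e-07 m = 805.7 nm

805.7


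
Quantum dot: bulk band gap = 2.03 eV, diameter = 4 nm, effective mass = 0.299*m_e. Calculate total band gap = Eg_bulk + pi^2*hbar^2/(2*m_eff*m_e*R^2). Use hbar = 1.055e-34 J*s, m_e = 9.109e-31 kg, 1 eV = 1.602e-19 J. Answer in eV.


Radius R = 4/2 nm = 2e-09 m
Confinement energy dE = pi^2 * hbar^2 / (2 * m_eff * m_e * R^2)
dE = pi^2 * (1.055e-34)^2 / (2 * 0.299 * 9.109e-31 * (2e-09)^2) J, divided by 1.602e-19 J/eV
dE = 0.3147 eV
Total band gap = E_g(bulk) + dE = 2.03 + 0.3147 = 2.3447 eV

2.3447


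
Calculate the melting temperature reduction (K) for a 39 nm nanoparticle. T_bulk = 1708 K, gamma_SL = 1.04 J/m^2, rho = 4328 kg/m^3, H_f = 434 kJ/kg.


Radius R = 39/2 = 19.5 nm = 1.95e-08 m
Convert H_f = 434 kJ/kg = 434000 J/kg
dT = 2 * gamma_SL * T_bulk / (rho * H_f * R)
dT = 2 * 1.04 * 1708 / (4328 * 434000 * 1.95e-08)
dT = 97.0 K

97.0


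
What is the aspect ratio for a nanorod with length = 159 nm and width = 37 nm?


Aspect ratio AR = length / diameter
AR = 159 / 37
AR = 4.3

4.3


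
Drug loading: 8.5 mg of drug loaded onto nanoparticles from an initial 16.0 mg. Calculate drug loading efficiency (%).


Drug loading efficiency = (drug loaded / drug initial) * 100
DLE = 8.5 / 16.0 * 100
DLE = 0.5312 * 100
DLE = 53.12%

53.12


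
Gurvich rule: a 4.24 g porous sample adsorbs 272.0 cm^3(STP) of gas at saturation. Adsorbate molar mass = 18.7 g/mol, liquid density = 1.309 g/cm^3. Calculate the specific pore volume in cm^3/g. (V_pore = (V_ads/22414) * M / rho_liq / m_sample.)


Moles adsorbed n = V_ads / 22414 = 272.0 / 22414 = 1.213527e-02 mol
Liquid volume V_liq = n * M / rho_liq = 1.213527e-02 * 18.7 / 1.309 = 0.17336 cm^3
Specific pore volume V_pore = V_liq / m_sample = 0.17336 / 4.24
V_pore = 0.0409 cm^3/g

0.0409


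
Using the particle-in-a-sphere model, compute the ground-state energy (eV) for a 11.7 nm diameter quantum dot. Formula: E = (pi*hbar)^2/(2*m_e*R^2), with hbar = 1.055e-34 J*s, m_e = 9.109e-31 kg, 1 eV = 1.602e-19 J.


Radius R = 11.7/2 = 5.85 nm = 5.85e-09 m
E = (pi * 1.055e-34)^2 / (2 * 9.109e-31 * (5.85e-09)^2)
E(J) = 1.76194e-21
E = E(J) / 1.602e-19 = 0.011 eV

0.011


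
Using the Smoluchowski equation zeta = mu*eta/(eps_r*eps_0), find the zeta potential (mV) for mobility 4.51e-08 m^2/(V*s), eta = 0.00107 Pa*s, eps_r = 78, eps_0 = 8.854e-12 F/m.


Smoluchowski equation: zeta = mu * eta / (eps_r * eps_0)
zeta = 4.51e-08 * 0.00107 / (78 * 8.854e-12)
zeta = 0.069876 V = 69.88 mV

69.88


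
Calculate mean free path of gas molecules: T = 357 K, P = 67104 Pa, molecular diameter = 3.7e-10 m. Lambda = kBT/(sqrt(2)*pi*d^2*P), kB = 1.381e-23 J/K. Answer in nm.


Mean free path: lambda = kB*T / (sqrt(2) * pi * d^2 * P)
lambda = 1.381e-23 * 357 / (sqrt(2) * pi * (3.7e-10)^2 * 67104)
lambda = 1.20794e-07 m
lambda = 120.79 nm

120.79


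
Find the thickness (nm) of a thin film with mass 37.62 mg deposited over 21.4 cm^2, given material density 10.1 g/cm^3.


Convert: m = 37.62 mg = 3.7620e-05 kg, A = 21.4 cm^2 = 2.1400e-03 m^2, rho = 10.1 g/cm^3 = 10100 kg/m^3
t = m / (A * rho)
t = 3.7620e-05 / (2.1400e-03 * 10100)
t = 1.7405e-06 m = 1740.5 nm

1740.5


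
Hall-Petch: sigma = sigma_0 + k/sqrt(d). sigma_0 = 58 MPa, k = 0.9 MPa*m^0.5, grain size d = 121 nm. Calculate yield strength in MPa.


d = 121 nm = 1.21e-07 m
sqrt(d) = 0.0003478505
Hall-Petch contribution = k / sqrt(d) = 0.9 / 0.0003478505 = 2587.3 MPa
sigma = sigma_0 + k/sqrt(d) = 58 + 2587.3 = 2645.3 MPa

2645.3


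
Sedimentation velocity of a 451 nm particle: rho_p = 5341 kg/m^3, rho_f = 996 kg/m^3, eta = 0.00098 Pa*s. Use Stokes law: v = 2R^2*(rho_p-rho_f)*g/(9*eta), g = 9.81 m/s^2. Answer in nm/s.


Radius R = 451/2 nm = 2.255e-07 m
Density difference = 5341 - 996 = 4345 kg/m^3
v = 2 * R^2 * (rho_p - rho_f) * g / (9 * eta)
v = 2 * (2.255e-07)^2 * 4345 * 9.81 / (9 * 0.00098)
v = 4.91488e-07 m/s = 491.4884 nm/s

491.4884


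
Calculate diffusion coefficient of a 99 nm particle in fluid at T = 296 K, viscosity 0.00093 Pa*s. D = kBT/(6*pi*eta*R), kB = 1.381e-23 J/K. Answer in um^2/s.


Radius R = 99/2 = 49.5 nm = 4.95e-08 m
D = kB*T / (6*pi*eta*R)
D = 1.381e-23 * 296 / (6 * pi * 0.00093 * 4.95e-08)
D = 4.71082e-12 m^2/s = 4.711 um^2/s

4.711


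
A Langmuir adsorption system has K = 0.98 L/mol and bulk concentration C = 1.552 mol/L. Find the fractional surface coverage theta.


Langmuir isotherm: theta = K*C / (1 + K*C)
K*C = 0.98 * 1.552 = 1.52096
theta = 1.52096 / (1 + 1.52096) = 1.52096 / 2.52096
theta = 0.6033

0.6033


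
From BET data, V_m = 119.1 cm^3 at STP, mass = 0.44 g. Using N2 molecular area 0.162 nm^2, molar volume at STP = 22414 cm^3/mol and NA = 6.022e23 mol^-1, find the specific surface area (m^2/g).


Number of moles in monolayer = V_m / 22414 = 119.1 / 22414 = 0.00531364
Number of molecules = moles * NA = 0.00531364 * 6.022e23
SA = molecules * sigma / mass
SA = (119.1 / 22414) * 6.022e23 * 0.162e-18 / 0.44
SA = 1178.1 m^2/g

1178.1


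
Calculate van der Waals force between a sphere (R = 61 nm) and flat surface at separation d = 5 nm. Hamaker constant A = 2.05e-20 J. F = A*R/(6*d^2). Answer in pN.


Convert to SI: R = 61 nm = 6.1e-08 m, d = 5 nm = 5e-09 m
F = A * R / (6 * d^2)
F = 2.05e-20 * 6.1e-08 / (6 * (5e-09)^2)
F = 8.33667e-12 N = 8.337 pN

8.337


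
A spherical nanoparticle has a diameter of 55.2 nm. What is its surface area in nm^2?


Radius r = 55.2/2 = 27.6 nm
Surface area SA = 4 * pi * r^2
SA = 4 * pi * (27.6)^2
SA = 9572.56 nm^2

9572.56


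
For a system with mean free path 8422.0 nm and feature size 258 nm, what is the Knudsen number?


Knudsen number Kn = lambda / L
Kn = 8422.0 / 258
Kn = 32.6434

32.6434


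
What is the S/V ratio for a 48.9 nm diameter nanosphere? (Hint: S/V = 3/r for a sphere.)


Radius r = 48.9/2 = 24.45 nm
S/V = 3 / r = 3 / 24.45
S/V = 0.1227 nm^-1

0.1227


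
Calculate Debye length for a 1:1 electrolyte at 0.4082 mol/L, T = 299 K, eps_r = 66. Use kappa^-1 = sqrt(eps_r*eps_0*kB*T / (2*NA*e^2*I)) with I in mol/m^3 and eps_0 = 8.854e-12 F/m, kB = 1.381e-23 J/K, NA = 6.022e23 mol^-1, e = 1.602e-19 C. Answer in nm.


Ionic strength I = 0.4082 * 1^2 * 1000 = 408.2 mol/m^3
kappa^-1 = sqrt(66 * 8.854e-12 * 1.381e-23 * 299 / (2 * 6.022e23 * (1.602e-19)^2 * 408.2))
kappa^-1 = 0.437 nm

0.437


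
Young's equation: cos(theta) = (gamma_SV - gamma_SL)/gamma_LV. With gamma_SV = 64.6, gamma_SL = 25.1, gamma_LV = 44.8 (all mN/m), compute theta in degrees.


cos(theta) = (gamma_SV - gamma_SL) / gamma_LV
cos(theta) = (64.6 - 25.1) / 44.8
cos(theta) = 0.881696
theta = arccos(0.881696) = 28.15 degrees

28.15


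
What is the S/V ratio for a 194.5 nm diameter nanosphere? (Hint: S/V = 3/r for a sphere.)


Radius r = 194.5/2 = 97.25 nm
S/V = 3 / r = 3 / 97.25
S/V = 0.0308 nm^-1

0.0308


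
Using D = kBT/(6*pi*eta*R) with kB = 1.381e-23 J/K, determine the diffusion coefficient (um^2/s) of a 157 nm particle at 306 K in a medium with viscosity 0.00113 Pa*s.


Radius R = 157/2 = 78.5 nm = 7.85e-08 m
D = kB*T / (6*pi*eta*R)
D = 1.381e-23 * 306 / (6 * pi * 0.00113 * 7.85e-08)
D = 2.52735e-12 m^2/s = 2.527 um^2/s

2.527


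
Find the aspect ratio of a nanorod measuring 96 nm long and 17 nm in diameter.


Aspect ratio AR = length / diameter
AR = 96 / 17
AR = 5.65

5.65


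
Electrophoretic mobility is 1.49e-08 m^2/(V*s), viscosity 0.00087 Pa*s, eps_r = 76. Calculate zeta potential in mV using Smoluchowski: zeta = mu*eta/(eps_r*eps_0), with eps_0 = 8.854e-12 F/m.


Smoluchowski equation: zeta = mu * eta / (eps_r * eps_0)
zeta = 1.49e-08 * 0.00087 / (76 * 8.854e-12)
zeta = 0.019264 V = 19.26 mV

19.26


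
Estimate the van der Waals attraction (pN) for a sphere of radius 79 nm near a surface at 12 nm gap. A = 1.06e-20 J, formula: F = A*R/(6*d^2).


Convert to SI: R = 79 nm = 7.9e-08 m, d = 12 nm = 1.2e-08 m
F = A * R / (6 * d^2)
F = 1.06e-20 * 7.9e-08 / (6 * (1.2e-08)^2)
F = 9.69213e-13 N = 0.969 pN

0.969


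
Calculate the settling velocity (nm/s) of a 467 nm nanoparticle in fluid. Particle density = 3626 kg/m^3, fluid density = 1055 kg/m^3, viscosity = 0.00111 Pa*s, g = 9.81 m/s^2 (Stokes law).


Radius R = 467/2 nm = 2.335e-07 m
Density difference = 3626 - 1055 = 2571 kg/m^3
v = 2 * R^2 * (rho_p - rho_f) * g / (9 * eta)
v = 2 * (2.335e-07)^2 * 2571 * 9.81 / (9 * 0.00111)
v = 2.75302e-07 m/s = 275.302 nm/s

275.302


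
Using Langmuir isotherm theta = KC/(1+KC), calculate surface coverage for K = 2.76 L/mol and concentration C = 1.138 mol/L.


Langmuir isotherm: theta = K*C / (1 + K*C)
K*C = 2.76 * 1.138 = 3.14088
theta = 3.14088 / (1 + 3.14088) = 3.14088 / 4.14088
theta = 0.7585

0.7585


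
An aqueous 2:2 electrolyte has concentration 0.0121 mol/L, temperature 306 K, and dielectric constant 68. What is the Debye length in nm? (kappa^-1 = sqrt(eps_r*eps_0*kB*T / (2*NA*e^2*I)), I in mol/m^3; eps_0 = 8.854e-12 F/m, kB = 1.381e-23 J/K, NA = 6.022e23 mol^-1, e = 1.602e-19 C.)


Ionic strength I = 0.0121 * 2^2 * 1000 = 48.4 mol/m^3
kappa^-1 = sqrt(68 * 8.854e-12 * 1.381e-23 * 306 / (2 * 6.022e23 * (1.602e-19)^2 * 48.4))
kappa^-1 = 1.304 nm

1.304


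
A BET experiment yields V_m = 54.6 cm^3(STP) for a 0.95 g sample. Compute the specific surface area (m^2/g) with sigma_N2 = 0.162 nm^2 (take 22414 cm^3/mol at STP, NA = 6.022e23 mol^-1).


Number of moles in monolayer = V_m / 22414 = 54.6 / 22414 = 0.00243598
Number of molecules = moles * NA = 0.00243598 * 6.022e23
SA = molecules * sigma / mass
SA = (54.6 / 22414) * 6.022e23 * 0.162e-18 / 0.95
SA = 250.2 m^2/g

250.2


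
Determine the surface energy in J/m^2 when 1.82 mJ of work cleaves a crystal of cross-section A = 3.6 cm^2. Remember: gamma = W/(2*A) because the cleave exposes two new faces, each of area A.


Convert: A = 3.6 cm^2 = 0.00036 m^2, W = 1.82 mJ = 0.00182 J
Cleaving exposes two faces of area A, so total new surface = 2*A and gamma = W / (2*A)
gamma = 0.00182 / (2 * 0.00036)
gamma = 2.528 J/m^2

2.528


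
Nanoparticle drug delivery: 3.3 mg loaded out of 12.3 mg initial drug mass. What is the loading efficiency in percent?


Drug loading efficiency = (drug loaded / drug initial) * 100
DLE = 3.3 / 12.3 * 100
DLE = 0.2683 * 100
DLE = 26.83%

26.83


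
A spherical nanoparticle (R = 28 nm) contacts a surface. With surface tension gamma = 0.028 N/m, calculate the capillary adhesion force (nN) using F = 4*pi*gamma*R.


Convert radius: R = 28 nm = 2.8e-08 m
F = 4 * pi * gamma * R
F = 4 * pi * 0.028 * 2.8e-08
F = 9.85203e-09 N = 9.852 nN

9.852


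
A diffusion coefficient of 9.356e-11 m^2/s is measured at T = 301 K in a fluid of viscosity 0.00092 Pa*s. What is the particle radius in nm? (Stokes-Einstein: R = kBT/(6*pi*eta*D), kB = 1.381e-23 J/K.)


Stokes-Einstein: R = kB*T / (6*pi*eta*D)
R = 1.381e-23 * 301 / (6 * pi * 0.00092 * 9.356e-11)
R = 2.56201e-09 m = 2.56 nm

2.56


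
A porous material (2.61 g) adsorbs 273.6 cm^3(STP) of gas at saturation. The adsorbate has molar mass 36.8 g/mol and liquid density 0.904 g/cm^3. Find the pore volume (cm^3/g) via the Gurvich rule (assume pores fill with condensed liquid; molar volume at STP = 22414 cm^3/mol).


Moles adsorbed n = V_ads / 22414 = 273.6 / 22414 = 1.220666e-02 mol
Liquid volume V_liq = n * M / rho_liq = 1.220666e-02 * 36.8 / 0.904 = 0.49691 cm^3
Specific pore volume V_pore = V_liq / m_sample = 0.49691 / 2.61
V_pore = 0.1904 cm^3/g

0.1904


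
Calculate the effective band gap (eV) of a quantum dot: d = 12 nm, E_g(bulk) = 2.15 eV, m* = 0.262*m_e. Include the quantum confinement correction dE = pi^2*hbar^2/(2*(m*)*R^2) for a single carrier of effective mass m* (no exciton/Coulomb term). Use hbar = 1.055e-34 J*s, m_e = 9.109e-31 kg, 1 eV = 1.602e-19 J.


Radius R = 12/2 nm = 6e-09 m
Confinement energy dE = pi^2 * hbar^2 / (2 * m_eff * m_e * R^2)
dE = pi^2 * (1.055e-34)^2 / (2 * 0.262 * 9.109e-31 * (6e-09)^2) J, divided by 1.602e-19 J/eV
dE = 0.0399 eV
Total band gap = E_g(bulk) + dE = 2.15 + 0.0399 = 2.1899 eV

2.1899


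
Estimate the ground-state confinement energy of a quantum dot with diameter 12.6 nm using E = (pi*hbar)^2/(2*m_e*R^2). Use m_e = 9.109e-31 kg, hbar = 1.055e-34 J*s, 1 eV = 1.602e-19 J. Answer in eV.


Radius R = 12.6/2 = 6.3 nm = 6.3e-09 m
E = (pi * 1.055e-34)^2 / (2 * 9.109e-31 * (6.3e-09)^2)
E(J) = 1.51923e-21
E = E(J) / 1.602e-19 = 0.0095 eV

0.0095


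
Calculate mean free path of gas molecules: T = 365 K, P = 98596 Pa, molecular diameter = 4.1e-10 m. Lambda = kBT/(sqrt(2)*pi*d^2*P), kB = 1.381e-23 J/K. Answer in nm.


Mean free path: lambda = kB*T / (sqrt(2) * pi * d^2 * P)
lambda = 1.381e-23 * 365 / (sqrt(2) * pi * (4.1e-10)^2 * 98596)
lambda = 6.84533e-08 m
lambda = 68.45 nm

68.45


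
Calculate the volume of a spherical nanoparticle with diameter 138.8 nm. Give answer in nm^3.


Radius r = 138.8/2 = 69.4 nm
Volume V = (4/3) * pi * r^3
V = (4/3) * pi * (69.4)^3
V = 1400125.68 nm^3

1400125.68


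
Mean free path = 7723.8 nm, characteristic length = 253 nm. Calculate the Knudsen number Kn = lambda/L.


Knudsen number Kn = lambda / L
Kn = 7723.8 / 253
Kn = 30.5289

30.5289


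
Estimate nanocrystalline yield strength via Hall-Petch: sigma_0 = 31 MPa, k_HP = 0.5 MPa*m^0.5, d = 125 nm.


d = 125 nm = 1.25e-07 m
sqrt(d) = 0.0003535534
Hall-Petch contribution = k / sqrt(d) = 0.5 / 0.0003535534 = 1414.2 MPa
sigma = sigma_0 + k/sqrt(d) = 31 + 1414.2 = 1445.2 MPa

1445.2


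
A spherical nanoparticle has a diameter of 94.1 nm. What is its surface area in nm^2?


Radius r = 94.1/2 = 47.05 nm
Surface area SA = 4 * pi * r^2
SA = 4 * pi * (47.05)^2
SA = 27818.21 nm^2

27818.21


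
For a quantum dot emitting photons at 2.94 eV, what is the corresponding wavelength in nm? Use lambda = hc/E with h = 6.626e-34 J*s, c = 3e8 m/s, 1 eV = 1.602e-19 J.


Convert energy: E = 2.94 eV = 2.94 * 1.602e-19 = 4.70988e-19 J
lambda = h*c / E = 6.626e-34 * 3e8 / 4.70988e-19
lambda = 4.22049e-07 m = 422.0 nm

422.0


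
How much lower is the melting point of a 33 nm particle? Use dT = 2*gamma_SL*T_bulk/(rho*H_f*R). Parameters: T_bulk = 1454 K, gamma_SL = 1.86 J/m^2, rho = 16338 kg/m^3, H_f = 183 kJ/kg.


Radius R = 33/2 = 16.5 nm = 1.65e-08 m
Convert H_f = 183 kJ/kg = 183000 J/kg
dT = 2 * gamma_SL * T_bulk / (rho * H_f * R)
dT = 2 * 1.86 * 1454 / (16338 * 183000 * 1.65e-08)
dT = 109.6 K

109.6


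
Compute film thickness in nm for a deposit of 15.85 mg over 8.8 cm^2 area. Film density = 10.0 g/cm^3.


Convert: m = 15.85 mg = 1.5850e-05 kg, A = 8.8 cm^2 = 8.8000e-04 m^2, rho = 10.0 g/cm^3 = 10000 kg/m^3
t = m / (A * rho)
t = 1.5850e-05 / (8.8000e-04 * 10000)
t = 1.8011e-06 m = 1801.1 nm

1801.1


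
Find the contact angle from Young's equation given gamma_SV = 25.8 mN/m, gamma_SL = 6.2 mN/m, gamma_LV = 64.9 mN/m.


cos(theta) = (gamma_SV - gamma_SL) / gamma_LV
cos(theta) = (25.8 - 6.2) / 64.9
cos(theta) = 0.302003
theta = arccos(0.302003) = 72.42 degrees

72.42


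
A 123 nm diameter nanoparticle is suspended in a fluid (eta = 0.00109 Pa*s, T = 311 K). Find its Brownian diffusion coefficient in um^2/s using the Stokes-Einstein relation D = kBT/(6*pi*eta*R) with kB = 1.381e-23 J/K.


Radius R = 123/2 = 61.5 nm = 6.15e-08 m
D = kB*T / (6*pi*eta*R)
D = 1.381e-23 * 311 / (6 * pi * 0.00109 * 6.15e-08)
D = 3.399e-12 m^2/s = 3.399 um^2/s

3.399


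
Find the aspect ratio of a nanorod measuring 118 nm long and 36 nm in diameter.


Aspect ratio AR = length / diameter
AR = 118 / 36
AR = 3.28

3.28


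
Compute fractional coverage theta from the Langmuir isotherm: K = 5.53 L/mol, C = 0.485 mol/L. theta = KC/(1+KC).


Langmuir isotherm: theta = K*C / (1 + K*C)
K*C = 5.53 * 0.485 = 2.68205
theta = 2.68205 / (1 + 2.68205) = 2.68205 / 3.68205
theta = 0.7284

0.7284


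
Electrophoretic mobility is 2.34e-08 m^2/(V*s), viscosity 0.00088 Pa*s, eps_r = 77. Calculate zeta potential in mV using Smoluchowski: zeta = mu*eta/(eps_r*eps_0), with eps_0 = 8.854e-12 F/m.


Smoluchowski equation: zeta = mu * eta / (eps_r * eps_0)
zeta = 2.34e-08 * 0.00088 / (77 * 8.854e-12)
zeta = 0.030204 V = 30.2 mV

30.2


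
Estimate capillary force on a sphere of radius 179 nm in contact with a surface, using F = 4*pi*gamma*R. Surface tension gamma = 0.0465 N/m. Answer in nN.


Convert radius: R = 179 nm = 1.79e-07 m
F = 4 * pi * gamma * R
F = 4 * pi * 0.0465 * 1.79e-07
F = 1.04596e-07 N = 104.5962 nN

104.5962


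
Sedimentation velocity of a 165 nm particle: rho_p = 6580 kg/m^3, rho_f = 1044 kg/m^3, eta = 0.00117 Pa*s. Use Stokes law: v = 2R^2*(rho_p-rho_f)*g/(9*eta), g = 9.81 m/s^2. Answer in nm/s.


Radius R = 165/2 nm = 8.25e-08 m
Density difference = 6580 - 1044 = 5536 kg/m^3
v = 2 * R^2 * (rho_p - rho_f) * g / (9 * eta)
v = 2 * (8.25e-08)^2 * 5536 * 9.81 / (9 * 0.00117)
v = 7.02061e-08 m/s = 70.2061 nm/s

70.2061


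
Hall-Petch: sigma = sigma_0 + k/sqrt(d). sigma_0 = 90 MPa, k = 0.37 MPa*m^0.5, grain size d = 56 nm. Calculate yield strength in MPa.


d = 56 nm = 5.6e-08 m
sqrt(d) = 0.0002366432
Hall-Petch contribution = k / sqrt(d) = 0.37 / 0.0002366432 = 1563.5 MPa
sigma = sigma_0 + k/sqrt(d) = 90 + 1563.5 = 1653.5 MPa

1653.5


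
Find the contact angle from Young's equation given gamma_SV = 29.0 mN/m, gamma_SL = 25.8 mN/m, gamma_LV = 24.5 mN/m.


cos(theta) = (gamma_SV - gamma_SL) / gamma_LV
cos(theta) = (29.0 - 25.8) / 24.5
cos(theta) = 0.130612
theta = arccos(0.130612) = 82.5 degrees

82.5


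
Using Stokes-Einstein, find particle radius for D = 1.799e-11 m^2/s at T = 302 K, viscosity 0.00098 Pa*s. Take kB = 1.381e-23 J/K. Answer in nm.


Stokes-Einstein: R = kB*T / (6*pi*eta*D)
R = 1.381e-23 * 302 / (6 * pi * 0.00098 * 1.799e-11)
R = 1.255e-08 m = 12.55 nm

12.55


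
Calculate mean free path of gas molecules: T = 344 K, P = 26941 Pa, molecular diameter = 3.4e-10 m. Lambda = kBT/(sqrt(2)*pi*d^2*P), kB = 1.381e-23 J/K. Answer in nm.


Mean free path: lambda = kB*T / (sqrt(2) * pi * d^2 * P)
lambda = 1.381e-23 * 344 / (sqrt(2) * pi * (3.4e-10)^2 * 26941)
lambda = 3.43333e-07 m
lambda = 343.33 nm

343.33


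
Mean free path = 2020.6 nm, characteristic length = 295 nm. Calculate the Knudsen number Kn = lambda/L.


Knudsen number Kn = lambda / L
Kn = 2020.6 / 295
Kn = 6.8495

6.8495


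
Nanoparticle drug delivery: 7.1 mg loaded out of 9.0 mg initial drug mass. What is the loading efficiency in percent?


Drug loading efficiency = (drug loaded / drug initial) * 100
DLE = 7.1 / 9.0 * 100
DLE = 0.7889 * 100
DLE = 78.89%

78.89


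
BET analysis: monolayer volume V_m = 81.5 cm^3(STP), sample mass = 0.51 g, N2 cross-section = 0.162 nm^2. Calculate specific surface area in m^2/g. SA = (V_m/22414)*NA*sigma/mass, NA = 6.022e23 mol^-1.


Number of moles in monolayer = V_m / 22414 = 81.5 / 22414 = 0.00363612
Number of molecules = moles * NA = 0.00363612 * 6.022e23
SA = molecules * sigma / mass
SA = (81.5 / 22414) * 6.022e23 * 0.162e-18 / 0.51
SA = 695.5 m^2/g

695.5


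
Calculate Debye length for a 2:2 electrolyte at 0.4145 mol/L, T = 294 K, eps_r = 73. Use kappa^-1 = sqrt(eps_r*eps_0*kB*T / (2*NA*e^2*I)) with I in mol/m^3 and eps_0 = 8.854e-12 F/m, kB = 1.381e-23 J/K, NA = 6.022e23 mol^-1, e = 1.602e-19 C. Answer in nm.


Ionic strength I = 0.4145 * 2^2 * 1000 = 1658 mol/m^3
kappa^-1 = sqrt(73 * 8.854e-12 * 1.381e-23 * 294 / (2 * 6.022e23 * (1.602e-19)^2 * 1658))
kappa^-1 = 0.226 nm

0.226


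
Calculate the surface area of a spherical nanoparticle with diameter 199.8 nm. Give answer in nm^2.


Radius r = 199.8/2 = 99.9 nm
Surface area SA = 4 * pi * r^2
SA = 4 * pi * (99.9)^2
SA = 125412.5 nm^2

125412.5


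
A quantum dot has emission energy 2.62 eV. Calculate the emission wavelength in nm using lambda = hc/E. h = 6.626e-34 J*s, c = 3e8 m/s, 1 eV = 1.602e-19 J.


Convert energy: E = 2.62 eV = 2.62 * 1.602e-19 = 4.19724e-19 J
lambda = h*c / E = 6.626e-34 * 3e8 / 4.19724e-19
lambda = 4.73597e-07 m = 473.6 nm

473.6


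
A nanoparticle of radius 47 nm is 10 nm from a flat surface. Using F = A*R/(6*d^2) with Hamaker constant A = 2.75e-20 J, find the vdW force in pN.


Convert to SI: R = 47 nm = 4.7e-08 m, d = 10 nm = 1e-08 m
F = A * R / (6 * d^2)
F = 2.75e-20 * 4.7e-08 / (6 * (1e-08)^2)
F = 2.15417e-12 N = 2.154 pN

2.154


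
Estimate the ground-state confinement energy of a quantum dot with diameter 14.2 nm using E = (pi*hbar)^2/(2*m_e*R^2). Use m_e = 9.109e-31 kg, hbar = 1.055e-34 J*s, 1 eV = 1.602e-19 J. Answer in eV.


Radius R = 14.2/2 = 7.1 nm = 7.1e-09 m
E = (pi * 1.055e-34)^2 / (2 * 9.109e-31 * (7.1e-09)^2)
E(J) = 1.19615e-21
E = E(J) / 1.602e-19 = 0.0075 eV

0.0075


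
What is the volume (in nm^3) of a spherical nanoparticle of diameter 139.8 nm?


Radius r = 139.8/2 = 69.9 nm
Volume V = (4/3) * pi * r^3
V = (4/3) * pi * (69.9)^3
V = 1430606.31 nm^3

1430606.31


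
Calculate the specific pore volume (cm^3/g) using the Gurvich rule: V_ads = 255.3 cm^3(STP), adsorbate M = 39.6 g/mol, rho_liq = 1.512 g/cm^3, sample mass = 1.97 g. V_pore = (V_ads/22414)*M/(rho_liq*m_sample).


Moles adsorbed n = V_ads / 22414 = 255.3 / 22414 = 1.139020e-02 mol
Liquid volume V_liq = n * M / rho_liq = 1.139020e-02 * 39.6 / 1.512 = 0.29831 cm^3
Specific pore volume V_pore = V_liq / m_sample = 0.29831 / 1.97
V_pore = 0.1514 cm^3/g

0.1514


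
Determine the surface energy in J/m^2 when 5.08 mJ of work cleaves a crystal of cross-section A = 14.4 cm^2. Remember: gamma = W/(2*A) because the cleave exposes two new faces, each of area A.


Convert: A = 14.4 cm^2 = 0.00144 m^2, W = 5.08 mJ = 0.00508 J
Cleaving exposes two faces of area A, so total new surface = 2*A and gamma = W / (2*A)
gamma = 0.00508 / (2 * 0.00144)
gamma = 1.764 J/m^2

1.764


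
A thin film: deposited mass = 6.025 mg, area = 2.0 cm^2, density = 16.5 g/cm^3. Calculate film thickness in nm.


Convert: m = 6.025 mg = 6.0250e-06 kg, A = 2.0 cm^2 = 2.0000e-04 m^2, rho = 16.5 g/cm^3 = 16500 kg/m^3
t = m / (A * rho)
t = 6.0250e-06 / (2.0000e-04 * 16500)
t = 1.8258e-06 m = 1825.8 nm

1825.8


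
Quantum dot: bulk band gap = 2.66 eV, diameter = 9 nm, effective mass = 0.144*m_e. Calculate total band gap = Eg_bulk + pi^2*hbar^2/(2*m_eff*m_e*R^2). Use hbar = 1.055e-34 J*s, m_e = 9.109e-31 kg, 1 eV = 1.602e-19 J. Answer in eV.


Radius R = 9/2 nm = 4.5e-09 m
Confinement energy dE = pi^2 * hbar^2 / (2 * m_eff * m_e * R^2)
dE = pi^2 * (1.055e-34)^2 / (2 * 0.144 * 9.109e-31 * (4.5e-09)^2) J, divided by 1.602e-19 J/eV
dE = 0.1291 eV
Total band gap = E_g(bulk) + dE = 2.66 + 0.1291 = 2.7891 eV

2.7891


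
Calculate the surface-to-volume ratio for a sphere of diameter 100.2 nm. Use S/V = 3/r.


Radius r = 100.2/2 = 50.1 nm
S/V = 3 / r = 3 / 50.1
S/V = 0.0599 nm^-1

0.0599


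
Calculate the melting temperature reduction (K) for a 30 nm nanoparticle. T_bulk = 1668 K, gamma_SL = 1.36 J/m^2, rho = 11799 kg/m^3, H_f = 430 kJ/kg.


Radius R = 30/2 = 15 nm = 1.5e-08 m
Convert H_f = 430 kJ/kg = 430000 J/kg
dT = 2 * gamma_SL * T_bulk / (rho * H_f * R)
dT = 2 * 1.36 * 1668 / (11799 * 430000 * 1.5e-08)
dT = 59.6 K

59.6


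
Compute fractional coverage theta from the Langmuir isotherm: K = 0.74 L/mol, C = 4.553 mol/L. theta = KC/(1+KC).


Langmuir isotherm: theta = K*C / (1 + K*C)
K*C = 0.74 * 4.553 = 3.36922
theta = 3.36922 / (1 + 3.36922) = 3.36922 / 4.36922
theta = 0.7711

0.7711


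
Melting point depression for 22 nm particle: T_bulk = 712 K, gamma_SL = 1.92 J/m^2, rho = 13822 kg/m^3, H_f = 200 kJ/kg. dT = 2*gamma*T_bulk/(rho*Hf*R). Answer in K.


Radius R = 22/2 = 11 nm = 1.1e-08 m
Convert H_f = 200 kJ/kg = 200000 J/kg
dT = 2 * gamma_SL * T_bulk / (rho * H_f * R)
dT = 2 * 1.92 * 712 / (13822 * 200000 * 1.1e-08)
dT = 89.9 K

89.9


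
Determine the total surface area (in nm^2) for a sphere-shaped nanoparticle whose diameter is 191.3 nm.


Radius r = 191.3/2 = 95.65 nm
Surface area SA = 4 * pi * r^2
SA = 4 * pi * (95.65)^2
SA = 114968.75 nm^2

114968.75


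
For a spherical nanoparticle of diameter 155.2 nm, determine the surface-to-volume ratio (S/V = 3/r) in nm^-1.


Radius r = 155.2/2 = 77.6 nm
S/V = 3 / r = 3 / 77.6
S/V = 0.0387 nm^-1

0.0387


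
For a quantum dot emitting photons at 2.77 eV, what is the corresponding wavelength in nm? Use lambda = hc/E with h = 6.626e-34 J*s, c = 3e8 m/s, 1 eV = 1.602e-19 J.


Convert energy: E = 2.77 eV = 2.77 * 1.602e-19 = 4.43754e-19 J
lambda = h*c / E = 6.626e-34 * 3e8 / 4.43754e-19
lambda = 4.47951e-07 m = 448.0 nm

448.0


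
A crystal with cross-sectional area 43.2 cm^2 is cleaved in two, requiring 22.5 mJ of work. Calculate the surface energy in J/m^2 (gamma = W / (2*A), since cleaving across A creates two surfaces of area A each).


Convert: A = 43.2 cm^2 = 0.00432 m^2, W = 22.5 mJ = 0.0225 J
Cleaving exposes two faces of area A, so total new surface = 2*A and gamma = W / (2*A)
gamma = 0.0225 / (2 * 0.00432)
gamma = 2.604 J/m^2

2.604


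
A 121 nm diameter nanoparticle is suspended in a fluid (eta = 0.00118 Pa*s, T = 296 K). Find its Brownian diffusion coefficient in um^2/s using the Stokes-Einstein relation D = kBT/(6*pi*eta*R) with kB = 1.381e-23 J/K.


Radius R = 121/2 = 60.5 nm = 6.05e-08 m
D = kB*T / (6*pi*eta*R)
D = 1.381e-23 * 296 / (6 * pi * 0.00118 * 6.05e-08)
D = 3.03771e-12 m^2/s = 3.038 um^2/s

3.038


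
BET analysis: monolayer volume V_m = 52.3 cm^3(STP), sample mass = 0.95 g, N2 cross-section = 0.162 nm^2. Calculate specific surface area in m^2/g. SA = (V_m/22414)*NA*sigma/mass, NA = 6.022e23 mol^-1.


Number of moles in monolayer = V_m / 22414 = 52.3 / 22414 = 0.00233336
Number of molecules = moles * NA = 0.00233336 * 6.022e23
SA = molecules * sigma / mass
SA = (52.3 / 22414) * 6.022e23 * 0.162e-18 / 0.95
SA = 239.6 m^2/g

239.6


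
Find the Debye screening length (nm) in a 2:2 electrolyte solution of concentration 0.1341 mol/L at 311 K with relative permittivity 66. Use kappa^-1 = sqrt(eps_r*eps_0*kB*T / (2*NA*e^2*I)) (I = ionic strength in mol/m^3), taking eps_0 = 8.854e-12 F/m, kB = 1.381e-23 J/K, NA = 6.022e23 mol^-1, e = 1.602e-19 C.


Ionic strength I = 0.1341 * 2^2 * 1000 = 536.4 mol/m^3
kappa^-1 = sqrt(66 * 8.854e-12 * 1.381e-23 * 311 / (2 * 6.022e23 * (1.602e-19)^2 * 536.4))
kappa^-1 = 0.389 nm

0.389


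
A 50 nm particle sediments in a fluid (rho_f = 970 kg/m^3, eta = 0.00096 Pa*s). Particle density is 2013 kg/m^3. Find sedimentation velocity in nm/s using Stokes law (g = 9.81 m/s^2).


Radius R = 50/2 nm = 2.5e-08 m
Density difference = 2013 - 970 = 1043 kg/m^3
v = 2 * R^2 * (rho_p - rho_f) * g / (9 * eta)
v = 2 * (2.5e-08)^2 * 1043 * 9.81 / (9 * 0.00096)
v = 1.4803e-09 m/s = 1.4803 nm/s

1.4803


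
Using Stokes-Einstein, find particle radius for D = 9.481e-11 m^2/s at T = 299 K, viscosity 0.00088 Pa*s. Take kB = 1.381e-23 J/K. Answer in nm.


Stokes-Einstein: R = kB*T / (6*pi*eta*D)
R = 1.381e-23 * 299 / (6 * pi * 0.00088 * 9.481e-11)
R = 2.62559e-09 m = 2.63 nm

2.63


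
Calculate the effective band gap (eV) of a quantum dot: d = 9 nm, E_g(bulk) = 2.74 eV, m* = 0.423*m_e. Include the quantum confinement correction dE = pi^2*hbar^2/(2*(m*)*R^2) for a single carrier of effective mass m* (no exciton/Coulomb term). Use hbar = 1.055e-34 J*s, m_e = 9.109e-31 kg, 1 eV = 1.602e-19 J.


Radius R = 9/2 nm = 4.5e-09 m
Confinement energy dE = pi^2 * hbar^2 / (2 * m_eff * m_e * R^2)
dE = pi^2 * (1.055e-34)^2 / (2 * 0.423 * 9.109e-31 * (4.5e-09)^2) J, divided by 1.602e-19 J/eV
dE = 0.0439 eV
Total band gap = E_g(bulk) + dE = 2.74 + 0.0439 = 2.7839 eV

2.7839


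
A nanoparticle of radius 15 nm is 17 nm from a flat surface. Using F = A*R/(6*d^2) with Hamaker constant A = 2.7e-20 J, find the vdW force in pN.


Convert to SI: R = 15 nm = 1.5e-08 m, d = 17 nm = 1.7e-08 m
F = A * R / (6 * d^2)
F = 2.7e-20 * 1.5e-08 / (6 * (1.7e-08)^2)
F = 2.33564e-13 N = 0.234 pN

0.234


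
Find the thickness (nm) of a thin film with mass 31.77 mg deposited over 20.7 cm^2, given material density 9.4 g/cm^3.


Convert: m = 31.77 mg = 3.1770e-05 kg, A = 20.7 cm^2 = 2.0700e-03 m^2, rho = 9.4 g/cm^3 = 9400 kg/m^3
t = m / (A * rho)
t = 3.1770e-05 / (2.0700e-03 * 9400)
t = 1.6327e-06 m = 1632.7 nm

1632.7


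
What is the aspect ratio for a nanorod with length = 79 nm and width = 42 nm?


Aspect ratio AR = length / diameter
AR = 79 / 42
AR = 1.88

1.88


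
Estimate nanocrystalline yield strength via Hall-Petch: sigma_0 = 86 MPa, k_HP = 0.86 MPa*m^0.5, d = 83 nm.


d = 83 nm = 8.3e-08 m
sqrt(d) = 0.0002880972
Hall-Petch contribution = k / sqrt(d) = 0.86 / 0.0002880972 = 2985.1 MPa
sigma = sigma_0 + k/sqrt(d) = 86 + 2985.1 = 3071.1 MPa

3071.1


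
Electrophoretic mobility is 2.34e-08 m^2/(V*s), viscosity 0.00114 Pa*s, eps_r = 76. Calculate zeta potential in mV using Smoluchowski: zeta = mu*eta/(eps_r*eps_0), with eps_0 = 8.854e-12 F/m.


Smoluchowski equation: zeta = mu * eta / (eps_r * eps_0)
zeta = 2.34e-08 * 0.00114 / (76 * 8.854e-12)
zeta = 0.039643 V = 39.64 mV

39.64


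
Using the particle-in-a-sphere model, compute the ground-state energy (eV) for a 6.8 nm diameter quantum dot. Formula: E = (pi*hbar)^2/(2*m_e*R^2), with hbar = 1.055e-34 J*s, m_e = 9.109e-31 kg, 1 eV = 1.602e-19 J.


Radius R = 6.8/2 = 3.4 nm = 3.4e-09 m
E = (pi * 1.055e-34)^2 / (2 * 9.109e-31 * (3.4e-09)^2)
E(J) = 5.2161e-21
E = E(J) / 1.602e-19 = 0.0326 eV

0.0326


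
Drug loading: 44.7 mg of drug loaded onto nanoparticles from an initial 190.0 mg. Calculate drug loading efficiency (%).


Drug loading efficiency = (drug loaded / drug initial) * 100
DLE = 44.7 / 190.0 * 100
DLE = 0.2353 * 100
DLE = 23.53%

23.53


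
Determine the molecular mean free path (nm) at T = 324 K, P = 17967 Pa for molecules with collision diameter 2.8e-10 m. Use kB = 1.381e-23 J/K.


Mean free path: lambda = kB*T / (sqrt(2) * pi * d^2 * P)
lambda = 1.381e-23 * 324 / (sqrt(2) * pi * (2.8e-10)^2 * 17967)
lambda = 7.14961e-07 m
lambda = 714.96 nm

714.96


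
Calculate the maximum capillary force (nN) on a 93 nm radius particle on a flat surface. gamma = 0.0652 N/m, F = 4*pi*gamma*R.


Convert radius: R = 93 nm = 9.3e-08 m
F = 4 * pi * gamma * R
F = 4 * pi * 0.0652 * 9.3e-08
F = 7.61974e-08 N = 76.1974 nN

76.1974


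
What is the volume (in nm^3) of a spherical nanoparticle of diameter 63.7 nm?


Radius r = 63.7/2 = 31.85 nm
Volume V = (4/3) * pi * r^3
V = (4/3) * pi * (31.85)^3
V = 135337.12 nm^3

135337.12


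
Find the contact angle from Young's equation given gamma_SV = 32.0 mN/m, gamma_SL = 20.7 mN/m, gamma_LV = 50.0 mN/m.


cos(theta) = (gamma_SV - gamma_SL) / gamma_LV
cos(theta) = (32.0 - 20.7) / 50.0
cos(theta) = 0.226
theta = arccos(0.226) = 76.94 degrees

76.94


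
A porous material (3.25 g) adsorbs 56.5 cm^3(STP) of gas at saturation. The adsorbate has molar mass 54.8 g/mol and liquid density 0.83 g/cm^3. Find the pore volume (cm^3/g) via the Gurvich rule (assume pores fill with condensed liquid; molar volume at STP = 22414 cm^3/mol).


Moles adsorbed n = V_ads / 22414 = 56.5 / 22414 = 2.520746e-03 mol
Liquid volume V_liq = n * M / rho_liq = 2.520746e-03 * 54.8 / 0.83 = 0.16643 cm^3
Specific pore volume V_pore = V_liq / m_sample = 0.16643 / 3.25
V_pore = 0.0512 cm^3/g

0.0512


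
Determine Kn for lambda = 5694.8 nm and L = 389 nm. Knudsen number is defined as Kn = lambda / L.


Knudsen number Kn = lambda / L
Kn = 5694.8 / 389
Kn = 14.6396

14.6396


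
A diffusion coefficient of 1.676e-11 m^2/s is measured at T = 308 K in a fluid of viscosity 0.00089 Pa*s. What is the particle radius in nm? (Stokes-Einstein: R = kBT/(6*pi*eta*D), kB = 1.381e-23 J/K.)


Stokes-Einstein: R = kB*T / (6*pi*eta*D)
R = 1.381e-23 * 308 / (6 * pi * 0.00089 * 1.676e-11)
R = 1.51279e-08 m = 15.13 nm

15.13


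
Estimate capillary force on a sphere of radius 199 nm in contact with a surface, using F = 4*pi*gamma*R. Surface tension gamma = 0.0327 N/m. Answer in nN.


Convert radius: R = 199 nm = 1.99e-07 m
F = 4 * pi * gamma * R
F = 4 * pi * 0.0327 * 1.99e-07
F = 8.17731e-08 N = 81.7731 nN

81.7731


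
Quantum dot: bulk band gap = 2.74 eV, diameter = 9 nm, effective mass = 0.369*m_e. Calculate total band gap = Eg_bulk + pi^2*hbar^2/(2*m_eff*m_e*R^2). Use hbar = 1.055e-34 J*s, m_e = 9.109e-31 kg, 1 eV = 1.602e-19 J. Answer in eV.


Radius R = 9/2 nm = 4.5e-09 m
Confinement energy dE = pi^2 * hbar^2 / (2 * m_eff * m_e * R^2)
dE = pi^2 * (1.055e-34)^2 / (2 * 0.369 * 9.109e-31 * (4.5e-09)^2) J, divided by 1.602e-19 J/eV
dE = 0.0504 eV
Total band gap = E_g(bulk) + dE = 2.74 + 0.0504 = 2.7904 eV

2.7904


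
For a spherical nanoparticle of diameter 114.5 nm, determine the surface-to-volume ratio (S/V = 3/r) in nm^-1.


Radius r = 114.5/2 = 57.25 nm
S/V = 3 / r = 3 / 57.25
S/V = 0.0524 nm^-1

0.0524


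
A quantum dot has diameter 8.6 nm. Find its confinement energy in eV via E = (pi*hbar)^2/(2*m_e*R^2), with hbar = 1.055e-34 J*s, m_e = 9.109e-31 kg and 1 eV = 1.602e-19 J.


Radius R = 8.6/2 = 4.3 nm = 4.3e-09 m
E = (pi * 1.055e-34)^2 / (2 * 9.109e-31 * (4.3e-09)^2)
E(J) = 3.26112e-21
E = E(J) / 1.602e-19 = 0.0204 eV

0.0204


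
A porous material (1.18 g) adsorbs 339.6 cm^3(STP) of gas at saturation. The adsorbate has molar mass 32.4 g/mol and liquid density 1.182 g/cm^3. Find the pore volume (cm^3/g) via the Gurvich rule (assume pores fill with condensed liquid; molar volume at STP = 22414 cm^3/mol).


Moles adsorbed n = V_ads / 22414 = 339.6 / 22414 = 1.515124e-02 mol
Liquid volume V_liq = n * M / rho_liq = 1.515124e-02 * 32.4 / 1.182 = 0.41531 cm^3
Specific pore volume V_pore = V_liq / m_sample = 0.41531 / 1.18
V_pore = 0.352 cm^3/g

0.352
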